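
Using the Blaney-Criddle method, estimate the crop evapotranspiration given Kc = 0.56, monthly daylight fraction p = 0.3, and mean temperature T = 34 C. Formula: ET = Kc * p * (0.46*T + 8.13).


ET = Kc * p * (0.46*T + 8.13)
ET = 0.56 * 0.3 * (0.46*34 + 8.13)
ET = 0.56 * 0.3 * 23.7700

3.9934 mm/day


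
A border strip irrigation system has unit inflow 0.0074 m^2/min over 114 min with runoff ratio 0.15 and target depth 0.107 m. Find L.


L = q*t/((1+r)*Z)
L = 0.0074*114/((1+0.15)*0.107)
L = 0.8436/0.12305

6.8557 m


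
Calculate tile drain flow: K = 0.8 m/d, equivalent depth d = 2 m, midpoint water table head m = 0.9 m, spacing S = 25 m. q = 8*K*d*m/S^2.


q = 8*K*d*m/S^2
q = 8*0.8*2*0.9/25^2
q = 11.5200 / 625

0.0184 m/d


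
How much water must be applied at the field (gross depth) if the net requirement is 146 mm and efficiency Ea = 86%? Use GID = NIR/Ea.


Ea = 86% = 0.86
GID = NIR / Ea = 146 / 0.86 = 169.7674 mm

169.7674 mm


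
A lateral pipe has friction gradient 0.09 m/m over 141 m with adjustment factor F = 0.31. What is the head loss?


hf = J * L * F = 0.09 * 141 * 0.31 = 3.9339 m

3.9339 m


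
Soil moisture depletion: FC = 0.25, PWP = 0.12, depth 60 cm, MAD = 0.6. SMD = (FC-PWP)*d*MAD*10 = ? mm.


SMD = (FC - PWP) * d * MAD * 10
SMD = (0.25 - 0.12) * 60 * 0.6 * 10
SMD = 0.1300 * 60 * 0.6 * 10

46.8000 mm


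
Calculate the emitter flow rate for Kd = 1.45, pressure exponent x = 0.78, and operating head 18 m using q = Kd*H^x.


q = Kd * H^x = 1.45 * 18^0.78 = 1.45 * 9.530431

13.8191 L/h


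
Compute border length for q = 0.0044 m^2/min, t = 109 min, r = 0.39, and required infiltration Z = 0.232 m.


L = q*t/((1+r)*Z)
L = 0.0044*109/((1+0.39)*0.232)
L = 0.4796/0.32248

1.4872 m


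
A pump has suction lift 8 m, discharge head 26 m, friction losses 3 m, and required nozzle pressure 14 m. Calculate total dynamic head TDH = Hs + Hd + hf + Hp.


TDH = Hs + Hd + hf + Hp = 8 + 26 + 3 + 14 = 51

51 m


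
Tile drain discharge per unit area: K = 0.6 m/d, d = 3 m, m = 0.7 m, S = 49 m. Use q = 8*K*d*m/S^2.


q = 8*K*d*m/S^2
q = 8*0.6*3*0.7/49^2
q = 10.0800 / 2401

0.0042 m/d


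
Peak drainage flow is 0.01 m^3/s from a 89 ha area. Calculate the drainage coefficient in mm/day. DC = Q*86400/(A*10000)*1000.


DC = Q * 86400 / (A * 10000) * 1000
DC = 0.01 * 86400 / (89 * 10000) * 1000
DC = 864000.0000 / 890000

0.9708 mm/day


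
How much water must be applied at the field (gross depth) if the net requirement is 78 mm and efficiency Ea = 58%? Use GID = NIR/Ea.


Ea = 58% = 0.58
GID = NIR / Ea = 78 / 0.58 = 134.4828 mm

134.4828 mm


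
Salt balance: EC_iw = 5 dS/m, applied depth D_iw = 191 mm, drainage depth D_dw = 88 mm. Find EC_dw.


EC_dw = EC_iw * D_iw / D_dw
EC_dw = 5 * 191 / 88
EC_dw = 955 / 88

10.8523 dS/m


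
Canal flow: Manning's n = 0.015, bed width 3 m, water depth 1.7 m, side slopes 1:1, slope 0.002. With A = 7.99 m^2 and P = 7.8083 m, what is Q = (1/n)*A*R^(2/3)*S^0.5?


R = A/P = 7.99/7.8083 = 1.023270
Q = (1/0.015) * 7.99 * 1.023270^(2/3) * 0.002^0.5

24.1897 m^3/s


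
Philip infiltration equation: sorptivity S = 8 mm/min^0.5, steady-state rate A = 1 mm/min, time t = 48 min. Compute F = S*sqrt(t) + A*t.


F = S*sqrt(t) + A*t
F = 8*sqrt(48) + 1*48
F = 8*6.928203 + 48

103.4256 mm


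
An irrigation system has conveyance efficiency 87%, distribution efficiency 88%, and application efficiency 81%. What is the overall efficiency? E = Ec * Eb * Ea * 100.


Ec = 0.87, Eb = 0.88, Ea = 0.81
E = 0.87 * 0.88 * 0.81 * 100 = 62.0136%

62.0136 %


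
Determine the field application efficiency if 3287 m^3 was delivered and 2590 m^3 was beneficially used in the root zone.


Ea = V_root / V_field * 100 = 2590 / 3287 * 100 = 78.7953%

78.7953 %


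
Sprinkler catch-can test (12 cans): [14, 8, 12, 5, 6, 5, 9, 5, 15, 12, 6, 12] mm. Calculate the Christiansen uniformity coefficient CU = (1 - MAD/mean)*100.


mean = 9.083333 mm
MAD = 3.263889 mm
CU = (1 - 3.263889/9.083333)*100

64.0673 %


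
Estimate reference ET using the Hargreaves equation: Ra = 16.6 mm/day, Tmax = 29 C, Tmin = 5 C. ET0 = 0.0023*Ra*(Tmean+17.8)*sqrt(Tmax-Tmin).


Tmean = (Tmax + Tmin)/2 = (29 + 5)/2 = 17.0
ET0 = 0.0023 * 16.6 * (17.0 + 17.8) * sqrt(29 - 5)
ET0 = 0.0023 * 16.6 * 34.8 * 4.898979

6.5091 mm/day


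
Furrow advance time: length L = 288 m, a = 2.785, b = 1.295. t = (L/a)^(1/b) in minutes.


t = (L/a)^(1/b)
t = (288/2.785)^(1/1.295)
t = 103.411131^(1/1.295)

35.9460 min


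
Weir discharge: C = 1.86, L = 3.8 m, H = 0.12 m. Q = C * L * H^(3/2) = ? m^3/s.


Q = C * L * H^(3/2) = 1.86 * 3.8 * 0.12^1.5 = 1.86 * 3.8 * 0.041569

0.2938 m^3/s


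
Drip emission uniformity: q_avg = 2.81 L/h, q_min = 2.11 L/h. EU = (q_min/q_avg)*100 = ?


EU = (q_min/q_avg)*100 = (2.11/2.81)*100 = 75.0890%

75.0890 %


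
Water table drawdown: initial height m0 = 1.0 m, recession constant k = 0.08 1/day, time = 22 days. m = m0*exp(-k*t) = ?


m = m0 * exp(-k*t)
m = 1.0 * exp(-0.08 * 22)
m = 1.0 * exp(-1.7600)

0.1720 m


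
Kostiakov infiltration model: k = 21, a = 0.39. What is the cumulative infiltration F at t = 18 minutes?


F = k * t^a = 21 * 18^0.39
F = 21 * 3.087140

64.8299 mm


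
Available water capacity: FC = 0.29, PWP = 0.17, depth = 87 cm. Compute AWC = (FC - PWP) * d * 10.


AWC = (FC - PWP) * d * 10
AWC = (0.29 - 0.17) * 87 * 10
AWC = 0.1200 * 87 * 10

104.4000 mm


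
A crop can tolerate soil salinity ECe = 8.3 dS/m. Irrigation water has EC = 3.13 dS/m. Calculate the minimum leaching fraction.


LR = ECiw / (5*ECe - ECiw)
LR = 3.13 / (5*8.3 - 3.13)
LR = 3.13 / 38.3700

0.0816


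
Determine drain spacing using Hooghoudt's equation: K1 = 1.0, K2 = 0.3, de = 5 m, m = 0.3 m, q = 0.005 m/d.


S^2 = 8*K2*de*m/q + 4*K1*m^2/q
S^2 = 8*0.3*5*0.3/0.005 + 4*1.0*0.3^2/0.005
S = sqrt(792.0000)

28.1425 m


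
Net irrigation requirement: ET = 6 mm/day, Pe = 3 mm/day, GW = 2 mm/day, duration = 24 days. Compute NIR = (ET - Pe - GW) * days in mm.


Daily deficit = ET - Pe - GW = 6 - 3 - 2 = 1 mm/day
NIR = 1 * 24 = 24 mm

24.0000 mm


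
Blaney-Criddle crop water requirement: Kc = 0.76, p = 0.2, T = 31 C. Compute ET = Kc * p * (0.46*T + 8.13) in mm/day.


ET = Kc * p * (0.46*T + 8.13)
ET = 0.76 * 0.2 * (0.46*31 + 8.13)
ET = 0.76 * 0.2 * 22.3900

3.4033 mm/day


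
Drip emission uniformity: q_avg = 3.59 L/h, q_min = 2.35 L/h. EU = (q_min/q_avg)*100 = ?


EU = (q_min/q_avg)*100 = (2.35/3.59)*100 = 65.4596%

65.4596 %


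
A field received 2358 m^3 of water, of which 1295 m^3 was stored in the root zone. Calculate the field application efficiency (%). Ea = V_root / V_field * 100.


Ea = V_root / V_field * 100 = 1295 / 2358 * 100 = 54.9194%

54.9194 %


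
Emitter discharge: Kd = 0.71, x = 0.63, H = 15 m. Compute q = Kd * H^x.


q = Kd * H^x = 0.71 * 15^0.63 = 0.71 * 5.507284

3.9102 L/h


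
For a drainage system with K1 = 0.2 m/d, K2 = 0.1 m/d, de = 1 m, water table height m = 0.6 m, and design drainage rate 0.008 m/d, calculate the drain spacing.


S^2 = 8*K2*de*m/q + 4*K1*m^2/q
S^2 = 8*0.1*1*0.6/0.008 + 4*0.2*0.6^2/0.008
S = sqrt(96.0000)

9.7980 m


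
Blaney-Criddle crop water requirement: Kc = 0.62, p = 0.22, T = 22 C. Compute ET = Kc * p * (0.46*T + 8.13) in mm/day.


ET = Kc * p * (0.46*T + 8.13)
ET = 0.62 * 0.22 * (0.46*22 + 8.13)
ET = 0.62 * 0.22 * 18.2500

2.4893 mm/day


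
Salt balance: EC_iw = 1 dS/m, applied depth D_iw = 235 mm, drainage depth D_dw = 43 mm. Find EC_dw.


EC_dw = EC_iw * D_iw / D_dw
EC_dw = 1 * 235 / 43
EC_dw = 235 / 43

5.4651 dS/m


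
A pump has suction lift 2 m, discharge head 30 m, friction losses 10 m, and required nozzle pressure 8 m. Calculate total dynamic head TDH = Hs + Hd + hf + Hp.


TDH = Hs + Hd + hf + Hp = 2 + 30 + 10 + 8 = 50

50 m


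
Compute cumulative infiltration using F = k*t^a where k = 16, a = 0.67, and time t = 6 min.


F = k * t^a = 16 * 6^0.67
F = 16 * 3.321707

53.1473 mm


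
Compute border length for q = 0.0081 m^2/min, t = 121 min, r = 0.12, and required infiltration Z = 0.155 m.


L = q*t/((1+r)*Z)
L = 0.0081*121/((1+0.12)*0.155)
L = 0.9801/0.1736

5.6457 m


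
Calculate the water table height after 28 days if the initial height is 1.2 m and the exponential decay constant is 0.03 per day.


m = m0 * exp(-k*t)
m = 1.2 * exp(-0.03 * 28)
m = 1.2 * exp(-0.8400)

0.5181 m


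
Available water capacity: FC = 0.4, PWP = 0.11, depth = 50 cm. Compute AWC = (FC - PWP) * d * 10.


AWC = (FC - PWP) * d * 10
AWC = (0.4 - 0.11) * 50 * 10
AWC = 0.2900 * 50 * 10

145.0000 mm


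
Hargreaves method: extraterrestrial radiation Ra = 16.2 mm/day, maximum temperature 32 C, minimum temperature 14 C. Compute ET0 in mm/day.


Tmean = (Tmax + Tmin)/2 = (32 + 14)/2 = 23.0
ET0 = 0.0023 * 16.2 * (23.0 + 17.8) * sqrt(32 - 14)
ET0 = 0.0023 * 16.2 * 40.8 * 4.242641

6.4497 mm/day


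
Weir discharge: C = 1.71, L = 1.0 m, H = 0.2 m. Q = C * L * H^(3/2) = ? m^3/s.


Q = C * L * H^(3/2) = 1.71 * 1.0 * 0.2^1.5 = 1.71 * 1.0 * 0.089443

0.1529 m^3/s


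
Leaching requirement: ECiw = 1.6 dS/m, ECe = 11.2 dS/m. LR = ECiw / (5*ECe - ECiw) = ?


LR = ECiw / (5*ECe - ECiw)
LR = 1.6 / (5*11.2 - 1.6)
LR = 1.6 / 54.4000

0.0294


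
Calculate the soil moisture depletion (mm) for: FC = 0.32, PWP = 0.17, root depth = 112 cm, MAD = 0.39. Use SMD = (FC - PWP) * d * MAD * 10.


SMD = (FC - PWP) * d * MAD * 10
SMD = (0.32 - 0.17) * 112 * 0.39 * 10
SMD = 0.1500 * 112 * 0.39 * 10

65.5200 mm


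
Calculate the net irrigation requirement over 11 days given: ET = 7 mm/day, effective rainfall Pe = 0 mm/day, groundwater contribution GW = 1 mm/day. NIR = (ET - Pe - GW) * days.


Daily deficit = ET - Pe - GW = 7 - 0 - 1 = 6 mm/day
NIR = 6 * 11 = 66 mm

66.0000 mm


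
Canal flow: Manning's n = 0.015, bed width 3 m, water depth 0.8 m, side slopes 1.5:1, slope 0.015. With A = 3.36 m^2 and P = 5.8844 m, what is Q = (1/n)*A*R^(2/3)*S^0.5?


R = A/P = 3.36/5.8844 = 0.571001
Q = (1/0.015) * 3.36 * 0.571001^(2/3) * 0.015^0.5

18.8822 m^3/s


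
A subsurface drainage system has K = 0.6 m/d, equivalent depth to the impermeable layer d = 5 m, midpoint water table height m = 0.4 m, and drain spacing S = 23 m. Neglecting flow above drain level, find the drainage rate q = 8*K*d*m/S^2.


q = 8*K*d*m/S^2
q = 8*0.6*5*0.4/23^2
q = 9.6000 / 529

0.0181 m/d


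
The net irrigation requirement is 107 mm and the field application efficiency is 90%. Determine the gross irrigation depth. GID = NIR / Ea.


Ea = 90% = 0.9
GID = NIR / Ea = 107 / 0.9 = 118.8889 mm

118.8889 mm


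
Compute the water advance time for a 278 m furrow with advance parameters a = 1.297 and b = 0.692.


t = (L/a)^(1/b)
t = (278/1.297)^(1/0.692)
t = 214.340786^(1/0.692)

2336.9455 min


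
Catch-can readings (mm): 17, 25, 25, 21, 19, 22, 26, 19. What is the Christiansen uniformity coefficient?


mean = 21.750000 mm
MAD = 2.750000 mm
CU = (1 - 2.750000/21.750000)*100

87.3563 %


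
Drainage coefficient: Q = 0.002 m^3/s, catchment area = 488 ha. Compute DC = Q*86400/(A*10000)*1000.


DC = Q * 86400 / (A * 10000) * 1000
DC = 0.002 * 86400 / (488 * 10000) * 1000
DC = 172800.0000 / 4880000

0.0354 mm/day


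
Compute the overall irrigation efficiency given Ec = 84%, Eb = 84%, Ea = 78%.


Ec = 0.84, Eb = 0.84, Ea = 0.78
E = 0.84 * 0.84 * 0.78 * 100 = 55.0368%

55.0368 %


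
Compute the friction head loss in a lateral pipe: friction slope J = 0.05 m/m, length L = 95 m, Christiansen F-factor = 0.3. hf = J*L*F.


hf = J * L * F = 0.05 * 95 * 0.3 = 1.4250 m

1.4250 m


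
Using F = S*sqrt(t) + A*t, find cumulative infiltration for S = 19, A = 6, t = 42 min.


F = S*sqrt(t) + A*t
F = 19*sqrt(42) + 6*42
F = 19*6.480741 + 252

375.1341 mm


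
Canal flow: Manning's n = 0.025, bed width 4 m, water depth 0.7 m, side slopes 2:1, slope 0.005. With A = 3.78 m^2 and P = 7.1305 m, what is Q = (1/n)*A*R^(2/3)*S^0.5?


R = A/P = 3.78/7.1305 = 0.530117
Q = (1/0.025) * 3.78 * 0.530117^(2/3) * 0.005^0.5

7.0030 m^3/s


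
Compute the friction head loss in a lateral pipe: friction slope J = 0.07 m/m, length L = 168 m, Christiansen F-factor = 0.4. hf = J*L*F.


hf = J * L * F = 0.07 * 168 * 0.4 = 4.7040 m

4.7040 m


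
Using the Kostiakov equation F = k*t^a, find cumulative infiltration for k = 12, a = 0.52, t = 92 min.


F = k * t^a = 12 * 92^0.52
F = 12 * 10.499525

125.9943 mm


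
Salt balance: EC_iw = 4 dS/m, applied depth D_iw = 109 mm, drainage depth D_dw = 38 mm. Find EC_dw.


EC_dw = EC_iw * D_iw / D_dw
EC_dw = 4 * 109 / 38
EC_dw = 436 / 38

11.4737 dS/m


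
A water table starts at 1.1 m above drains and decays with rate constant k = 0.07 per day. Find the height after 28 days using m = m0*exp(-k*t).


m = m0 * exp(-k*t)
m = 1.1 * exp(-0.07 * 28)
m = 1.1 * exp(-1.9600)

0.1549 m


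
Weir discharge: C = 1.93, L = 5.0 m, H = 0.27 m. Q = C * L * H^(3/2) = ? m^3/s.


Q = C * L * H^(3/2) = 1.93 * 5.0 * 0.27^1.5 = 1.93 * 5.0 * 0.140296

1.3539 m^3/s


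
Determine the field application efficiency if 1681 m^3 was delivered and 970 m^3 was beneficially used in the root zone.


Ea = V_root / V_field * 100 = 970 / 1681 * 100 = 57.7037%

57.7037 %


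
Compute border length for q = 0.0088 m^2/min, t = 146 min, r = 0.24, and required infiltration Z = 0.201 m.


L = q*t/((1+r)*Z)
L = 0.0088*146/((1+0.24)*0.201)
L = 1.2848/0.24924

5.1549 m


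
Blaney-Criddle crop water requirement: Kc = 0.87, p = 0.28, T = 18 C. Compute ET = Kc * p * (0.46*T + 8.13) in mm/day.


ET = Kc * p * (0.46*T + 8.13)
ET = 0.87 * 0.28 * (0.46*18 + 8.13)
ET = 0.87 * 0.28 * 16.4100

3.9975 mm/day


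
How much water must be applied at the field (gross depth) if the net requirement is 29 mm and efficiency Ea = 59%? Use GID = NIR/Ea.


Ea = 59% = 0.59
GID = NIR / Ea = 29 / 0.59 = 49.1525 mm

49.1525 mm


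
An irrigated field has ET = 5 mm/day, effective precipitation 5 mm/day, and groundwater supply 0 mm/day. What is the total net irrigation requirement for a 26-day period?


Daily deficit = ET - Pe - GW = 5 - 5 - 0 = 0 mm/day
NIR = 0 * 26 = 0 mm

0 mm


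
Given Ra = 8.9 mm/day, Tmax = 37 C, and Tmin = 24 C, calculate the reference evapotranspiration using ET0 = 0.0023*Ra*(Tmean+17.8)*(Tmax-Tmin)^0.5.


Tmean = (Tmax + Tmin)/2 = (37 + 24)/2 = 30.5
ET0 = 0.0023 * 8.9 * (30.5 + 17.8) * sqrt(37 - 24)
ET0 = 0.0023 * 8.9 * 48.3 * 3.605551

3.5648 mm/day


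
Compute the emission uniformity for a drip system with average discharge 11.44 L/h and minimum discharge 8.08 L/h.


EU = (q_min/q_avg)*100 = (8.08/11.44)*100 = 70.6294%

70.6294 %


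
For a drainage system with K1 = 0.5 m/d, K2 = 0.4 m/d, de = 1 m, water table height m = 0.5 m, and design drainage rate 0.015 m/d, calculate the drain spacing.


S^2 = 8*K2*de*m/q + 4*K1*m^2/q
S^2 = 8*0.4*1*0.5/0.015 + 4*0.5*0.5^2/0.015
S = sqrt(140.0000)

11.8322 m


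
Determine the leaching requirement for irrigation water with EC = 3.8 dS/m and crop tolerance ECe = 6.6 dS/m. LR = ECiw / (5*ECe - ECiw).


LR = ECiw / (5*ECe - ECiw)
LR = 3.8 / (5*6.6 - 3.8)
LR = 3.8 / 29.2000

0.1301


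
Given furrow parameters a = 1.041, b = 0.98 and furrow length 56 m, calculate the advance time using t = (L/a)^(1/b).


t = (L/a)^(1/b)
t = (56/1.041)^(1/0.98)
t = 53.794428^(1/0.98)

58.3524 min


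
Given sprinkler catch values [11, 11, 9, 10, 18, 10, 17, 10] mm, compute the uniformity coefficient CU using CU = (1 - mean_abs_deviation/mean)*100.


mean = 12.000000 mm
MAD = 2.750000 mm
CU = (1 - 2.750000/12.000000)*100

77.0833 %


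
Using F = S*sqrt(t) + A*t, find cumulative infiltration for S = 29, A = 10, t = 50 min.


F = S*sqrt(t) + A*t
F = 29*sqrt(50) + 10*50
F = 29*7.071068 + 500

705.0610 mm


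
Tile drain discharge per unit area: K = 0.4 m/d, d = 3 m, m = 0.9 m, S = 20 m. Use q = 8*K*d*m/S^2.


q = 8*K*d*m/S^2
q = 8*0.4*3*0.9/20^2
q = 8.6400 / 400

0.0216 m/d


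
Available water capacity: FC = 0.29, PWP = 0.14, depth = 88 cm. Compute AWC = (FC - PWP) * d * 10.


AWC = (FC - PWP) * d * 10
AWC = (0.29 - 0.14) * 88 * 10
AWC = 0.1500 * 88 * 10

132.0000 mm


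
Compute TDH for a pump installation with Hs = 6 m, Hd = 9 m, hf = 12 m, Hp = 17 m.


TDH = Hs + Hd + hf + Hp = 6 + 9 + 12 + 17 = 44

44 m


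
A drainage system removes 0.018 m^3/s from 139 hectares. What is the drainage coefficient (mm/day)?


DC = Q * 86400 / (A * 10000) * 1000
DC = 0.018 * 86400 / (139 * 10000) * 1000
DC = 1555200.0000 / 1390000

1.1188 mm/day


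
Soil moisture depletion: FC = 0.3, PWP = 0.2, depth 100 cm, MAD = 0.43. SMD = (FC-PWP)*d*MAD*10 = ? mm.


SMD = (FC - PWP) * d * MAD * 10
SMD = (0.3 - 0.2) * 100 * 0.43 * 10
SMD = 0.1000 * 100 * 0.43 * 10

43.0000 mm


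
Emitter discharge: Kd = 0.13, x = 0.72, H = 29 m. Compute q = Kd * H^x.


q = Kd * H^x = 0.13 * 29^0.72 = 0.13 * 11.296049

1.4685 L/h


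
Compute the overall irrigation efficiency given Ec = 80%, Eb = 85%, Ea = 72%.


Ec = 0.8, Eb = 0.85, Ea = 0.72
E = 0.8 * 0.85 * 0.72 * 100 = 48.9600%

48.9600 %


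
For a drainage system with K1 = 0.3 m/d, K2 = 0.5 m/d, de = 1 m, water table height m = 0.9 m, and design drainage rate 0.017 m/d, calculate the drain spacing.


S^2 = 8*K2*de*m/q + 4*K1*m^2/q
S^2 = 8*0.5*1*0.9/0.017 + 4*0.3*0.9^2/0.017
S = sqrt(268.9412)

16.3994 m


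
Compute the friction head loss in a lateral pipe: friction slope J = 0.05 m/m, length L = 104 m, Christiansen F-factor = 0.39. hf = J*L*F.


hf = J * L * F = 0.05 * 104 * 0.39 = 2.0280 m

2.0280 m


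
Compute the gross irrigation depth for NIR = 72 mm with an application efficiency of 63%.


Ea = 63% = 0.63
GID = NIR / Ea = 72 / 0.63 = 114.2857 mm

114.2857 mm


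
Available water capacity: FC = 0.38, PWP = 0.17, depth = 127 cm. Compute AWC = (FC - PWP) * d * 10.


AWC = (FC - PWP) * d * 10
AWC = (0.38 - 0.17) * 127 * 10
AWC = 0.2100 * 127 * 10

266.7000 mm


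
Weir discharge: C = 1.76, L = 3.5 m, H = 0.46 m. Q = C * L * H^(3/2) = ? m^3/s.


Q = C * L * H^(3/2) = 1.76 * 3.5 * 0.46^1.5 = 1.76 * 3.5 * 0.311987

1.9218 m^3/s


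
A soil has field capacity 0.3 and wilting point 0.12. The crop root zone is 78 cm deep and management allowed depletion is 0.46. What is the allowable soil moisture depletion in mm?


SMD = (FC - PWP) * d * MAD * 10
SMD = (0.3 - 0.12) * 78 * 0.46 * 10
SMD = 0.1800 * 78 * 0.46 * 10

64.5840 mm


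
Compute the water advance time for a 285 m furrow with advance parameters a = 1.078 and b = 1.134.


t = (L/a)^(1/b)
t = (285/1.078)^(1/1.134)
t = 264.378479^(1/1.134)

136.7735 min


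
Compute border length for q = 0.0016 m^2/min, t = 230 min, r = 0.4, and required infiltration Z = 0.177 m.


L = q*t/((1+r)*Z)
L = 0.0016*230/((1+0.4)*0.177)
L = 0.368/0.2478

1.4851 m


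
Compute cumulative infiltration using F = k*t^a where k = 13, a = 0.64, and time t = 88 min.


F = k * t^a = 13 * 88^0.64
F = 13 * 17.557752

228.2508 mm


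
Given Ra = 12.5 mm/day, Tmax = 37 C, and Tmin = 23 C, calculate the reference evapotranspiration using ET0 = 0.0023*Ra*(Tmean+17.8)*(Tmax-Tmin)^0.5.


Tmean = (Tmax + Tmin)/2 = (37 + 23)/2 = 30.0
ET0 = 0.0023 * 12.5 * (30.0 + 17.8) * sqrt(37 - 23)
ET0 = 0.0023 * 12.5 * 47.8 * 3.741657

5.1420 mm/day


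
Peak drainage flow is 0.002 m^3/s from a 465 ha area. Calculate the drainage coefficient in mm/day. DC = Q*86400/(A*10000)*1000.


DC = Q * 86400 / (A * 10000) * 1000
DC = 0.002 * 86400 / (465 * 10000) * 1000
DC = 172800.0000 / 4650000

0.0372 mm/day


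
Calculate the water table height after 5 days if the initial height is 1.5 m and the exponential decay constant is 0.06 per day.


m = m0 * exp(-k*t)
m = 1.5 * exp(-0.06 * 5)
m = 1.5 * exp(-0.3000)

1.1112 m


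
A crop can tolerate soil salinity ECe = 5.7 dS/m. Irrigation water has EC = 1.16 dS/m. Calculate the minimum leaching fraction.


LR = ECiw / (5*ECe - ECiw)
LR = 1.16 / (5*5.7 - 1.16)
LR = 1.16 / 27.3400

0.0424


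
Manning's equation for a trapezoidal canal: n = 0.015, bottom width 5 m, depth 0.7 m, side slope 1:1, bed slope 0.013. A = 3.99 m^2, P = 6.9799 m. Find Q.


R = A/P = 3.99/6.9799 = 0.571641
Q = (1/0.015) * 3.99 * 0.571641^(2/3) * 0.013^0.5

20.8899 m^3/s


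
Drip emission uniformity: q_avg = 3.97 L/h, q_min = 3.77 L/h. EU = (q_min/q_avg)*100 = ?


EU = (q_min/q_avg)*100 = (3.77/3.97)*100 = 94.9622%

94.9622 %


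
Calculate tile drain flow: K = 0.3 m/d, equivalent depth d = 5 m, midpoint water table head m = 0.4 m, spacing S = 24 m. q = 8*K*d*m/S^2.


q = 8*K*d*m/S^2
q = 8*0.3*5*0.4/24^2
q = 4.8000 / 576

0.0083 m/d


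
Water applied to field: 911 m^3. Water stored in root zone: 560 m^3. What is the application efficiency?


Ea = V_root / V_field * 100 = 560 / 911 * 100 = 61.4709%

61.4709 %


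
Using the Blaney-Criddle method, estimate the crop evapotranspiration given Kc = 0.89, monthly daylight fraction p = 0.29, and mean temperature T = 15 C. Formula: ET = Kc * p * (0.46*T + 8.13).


ET = Kc * p * (0.46*T + 8.13)
ET = 0.89 * 0.29 * (0.46*15 + 8.13)
ET = 0.89 * 0.29 * 15.0300

3.8792 mm/day


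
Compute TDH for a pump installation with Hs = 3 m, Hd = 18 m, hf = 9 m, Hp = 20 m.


TDH = Hs + Hd + hf + Hp = 3 + 18 + 9 + 20 = 50

50 m


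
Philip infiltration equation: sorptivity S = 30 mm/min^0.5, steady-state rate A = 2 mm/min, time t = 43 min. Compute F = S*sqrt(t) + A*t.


F = S*sqrt(t) + A*t
F = 30*sqrt(43) + 2*43
F = 30*6.557439 + 86

282.7232 mm


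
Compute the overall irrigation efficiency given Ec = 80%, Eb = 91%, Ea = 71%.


Ec = 0.8, Eb = 0.91, Ea = 0.71
E = 0.8 * 0.91 * 0.71 * 100 = 51.6880%

51.6880 %


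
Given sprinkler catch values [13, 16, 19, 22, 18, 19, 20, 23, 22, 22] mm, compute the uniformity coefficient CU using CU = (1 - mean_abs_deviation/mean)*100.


mean = 19.400000 mm
MAD = 2.400000 mm
CU = (1 - 2.400000/19.400000)*100

87.6289 %


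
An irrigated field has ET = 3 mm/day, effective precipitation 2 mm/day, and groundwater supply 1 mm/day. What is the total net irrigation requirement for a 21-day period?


Daily deficit = ET - Pe - GW = 3 - 2 - 1 = 0 mm/day
NIR = 0 * 21 = 0 mm

0 mm


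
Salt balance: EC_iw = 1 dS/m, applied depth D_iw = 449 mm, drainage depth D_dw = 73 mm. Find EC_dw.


EC_dw = EC_iw * D_iw / D_dw
EC_dw = 1 * 449 / 73
EC_dw = 449 / 73

6.1507 dS/m


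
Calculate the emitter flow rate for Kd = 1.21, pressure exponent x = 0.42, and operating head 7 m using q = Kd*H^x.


q = Kd * H^x = 1.21 * 7^0.42 = 1.21 * 2.264338

2.7398 L/h


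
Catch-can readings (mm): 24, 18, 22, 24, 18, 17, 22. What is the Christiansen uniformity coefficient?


mean = 20.714286 mm
MAD = 2.612245 mm
CU = (1 - 2.612245/20.714286)*100

87.3892 %


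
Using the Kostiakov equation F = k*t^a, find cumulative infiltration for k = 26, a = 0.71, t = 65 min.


F = k * t^a = 26 * 65^0.71
F = 26 * 19.371733

503.6651 mm


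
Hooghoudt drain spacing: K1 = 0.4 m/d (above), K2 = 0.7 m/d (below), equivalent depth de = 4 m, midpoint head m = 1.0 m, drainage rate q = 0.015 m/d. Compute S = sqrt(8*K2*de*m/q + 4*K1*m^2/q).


S^2 = 8*K2*de*m/q + 4*K1*m^2/q
S^2 = 8*0.7*4*1.0/0.015 + 4*0.4*1.0^2/0.015
S = sqrt(1600.0000)

40.0000 m


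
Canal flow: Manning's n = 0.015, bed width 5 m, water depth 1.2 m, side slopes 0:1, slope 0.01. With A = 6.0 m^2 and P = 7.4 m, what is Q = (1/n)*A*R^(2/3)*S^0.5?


R = A/P = 6.0/7.4 = 0.810811
Q = (1/0.015) * 6.0 * 0.810811^(2/3) * 0.01^0.5

34.7808 m^3/s


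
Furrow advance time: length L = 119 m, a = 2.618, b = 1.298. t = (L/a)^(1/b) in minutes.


t = (L/a)^(1/b)
t = (119/2.618)^(1/1.298)
t = 45.454545^(1/1.298)

18.9245 min


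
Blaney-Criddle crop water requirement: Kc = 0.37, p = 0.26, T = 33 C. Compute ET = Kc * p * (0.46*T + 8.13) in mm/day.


ET = Kc * p * (0.46*T + 8.13)
ET = 0.37 * 0.26 * (0.46*33 + 8.13)
ET = 0.37 * 0.26 * 23.3100

2.2424 mm/day


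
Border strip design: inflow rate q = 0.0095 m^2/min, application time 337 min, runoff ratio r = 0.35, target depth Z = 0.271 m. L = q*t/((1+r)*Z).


L = q*t/((1+r)*Z)
L = 0.0095*337/((1+0.35)*0.271)
L = 3.2015/0.36585

8.7509 m


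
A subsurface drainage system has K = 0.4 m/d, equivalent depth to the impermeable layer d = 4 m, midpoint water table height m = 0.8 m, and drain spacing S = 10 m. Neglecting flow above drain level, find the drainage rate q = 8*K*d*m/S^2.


q = 8*K*d*m/S^2
q = 8*0.4*4*0.8/10^2
q = 10.2400 / 100

0.1024 m/d


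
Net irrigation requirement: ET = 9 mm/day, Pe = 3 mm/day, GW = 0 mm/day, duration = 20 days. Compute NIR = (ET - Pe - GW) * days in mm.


Daily deficit = ET - Pe - GW = 9 - 3 - 0 = 6 mm/day
NIR = 6 * 20 = 120 mm

120.0000 mm


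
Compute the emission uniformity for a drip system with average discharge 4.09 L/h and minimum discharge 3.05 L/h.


EU = (q_min/q_avg)*100 = (3.05/4.09)*100 = 74.5721%

74.5721 %


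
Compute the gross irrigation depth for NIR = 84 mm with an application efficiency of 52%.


Ea = 52% = 0.52
GID = NIR / Ea = 84 / 0.52 = 161.5385 mm

161.5385 mm


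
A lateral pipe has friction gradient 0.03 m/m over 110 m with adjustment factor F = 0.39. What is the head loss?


hf = J * L * F = 0.03 * 110 * 0.39 = 1.2870 m

1.2870 m


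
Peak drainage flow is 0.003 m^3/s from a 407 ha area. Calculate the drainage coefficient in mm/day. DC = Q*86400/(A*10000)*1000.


DC = Q * 86400 / (A * 10000) * 1000
DC = 0.003 * 86400 / (407 * 10000) * 1000
DC = 259200.0000 / 4070000

0.0637 mm/day


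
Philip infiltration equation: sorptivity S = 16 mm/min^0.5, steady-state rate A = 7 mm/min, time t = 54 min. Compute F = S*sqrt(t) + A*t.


F = S*sqrt(t) + A*t
F = 16*sqrt(54) + 7*54
F = 16*7.348469 + 378

495.5755 mm


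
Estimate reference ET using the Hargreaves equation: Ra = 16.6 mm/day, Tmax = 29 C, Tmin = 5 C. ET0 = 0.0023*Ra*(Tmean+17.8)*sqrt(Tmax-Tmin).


Tmean = (Tmax + Tmin)/2 = (29 + 5)/2 = 17.0
ET0 = 0.0023 * 16.6 * (17.0 + 17.8) * sqrt(29 - 5)
ET0 = 0.0023 * 16.6 * 34.8 * 4.898979

6.5091 mm/day


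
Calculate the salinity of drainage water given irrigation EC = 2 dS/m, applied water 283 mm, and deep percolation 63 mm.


EC_dw = EC_iw * D_iw / D_dw
EC_dw = 2 * 283 / 63
EC_dw = 566 / 63

8.9841 dS/m


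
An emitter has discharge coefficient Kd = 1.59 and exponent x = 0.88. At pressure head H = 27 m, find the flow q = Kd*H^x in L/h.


q = Kd * H^x = 1.59 * 27^0.88 = 1.59 * 18.180261

28.9066 L/h


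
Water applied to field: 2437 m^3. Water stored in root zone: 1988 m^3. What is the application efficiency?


Ea = V_root / V_field * 100 = 1988 / 2437 * 100 = 81.5757%

81.5757 %


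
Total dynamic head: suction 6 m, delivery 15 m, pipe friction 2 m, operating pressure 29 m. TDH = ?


TDH = Hs + Hd + hf + Hp = 6 + 15 + 2 + 29 = 52

52 m


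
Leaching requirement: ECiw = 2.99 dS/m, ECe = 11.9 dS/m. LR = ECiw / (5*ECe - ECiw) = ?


LR = ECiw / (5*ECe - ECiw)
LR = 2.99 / (5*11.9 - 2.99)
LR = 2.99 / 56.5100

0.0529


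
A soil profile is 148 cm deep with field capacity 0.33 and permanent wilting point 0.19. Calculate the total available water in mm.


AWC = (FC - PWP) * d * 10
AWC = (0.33 - 0.19) * 148 * 10
AWC = 0.1400 * 148 * 10

207.2000 mm


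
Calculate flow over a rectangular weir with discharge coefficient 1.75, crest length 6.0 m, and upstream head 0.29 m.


Q = C * L * H^(3/2) = 1.75 * 6.0 * 0.29^1.5 = 1.75 * 6.0 * 0.156170

1.6398 m^3/s


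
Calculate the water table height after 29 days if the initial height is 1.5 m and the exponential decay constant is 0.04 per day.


m = m0 * exp(-k*t)
m = 1.5 * exp(-0.04 * 29)
m = 1.5 * exp(-1.1600)

0.4702 m


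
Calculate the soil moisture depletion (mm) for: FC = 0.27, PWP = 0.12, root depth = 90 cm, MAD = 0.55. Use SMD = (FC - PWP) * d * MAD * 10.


SMD = (FC - PWP) * d * MAD * 10
SMD = (0.27 - 0.12) * 90 * 0.55 * 10
SMD = 0.1500 * 90 * 0.55 * 10

74.2500 mm


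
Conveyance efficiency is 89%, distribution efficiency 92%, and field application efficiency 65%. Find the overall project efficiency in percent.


Ec = 0.89, Eb = 0.92, Ea = 0.65
E = 0.89 * 0.92 * 0.65 * 100 = 53.2220%

53.2220 %


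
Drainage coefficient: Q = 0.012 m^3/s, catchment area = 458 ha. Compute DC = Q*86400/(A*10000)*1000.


DC = Q * 86400 / (A * 10000) * 1000
DC = 0.012 * 86400 / (458 * 10000) * 1000
DC = 1036800.0000 / 4580000

0.2264 mm/day


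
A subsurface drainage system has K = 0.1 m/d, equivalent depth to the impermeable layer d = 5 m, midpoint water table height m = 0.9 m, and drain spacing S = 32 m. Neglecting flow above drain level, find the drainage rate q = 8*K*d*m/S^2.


q = 8*K*d*m/S^2
q = 8*0.1*5*0.9/32^2
q = 3.6000 / 1024

0.0035 m/d


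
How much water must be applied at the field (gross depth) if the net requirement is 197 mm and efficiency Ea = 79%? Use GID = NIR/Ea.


Ea = 79% = 0.79
GID = NIR / Ea = 197 / 0.79 = 249.3671 mm

249.3671 mm


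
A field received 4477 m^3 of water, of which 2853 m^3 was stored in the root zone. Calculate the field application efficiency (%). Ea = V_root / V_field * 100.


Ea = V_root / V_field * 100 = 2853 / 4477 * 100 = 63.7257%

63.7257 %


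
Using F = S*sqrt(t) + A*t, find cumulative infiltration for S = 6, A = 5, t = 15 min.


F = S*sqrt(t) + A*t
F = 6*sqrt(15) + 5*15
F = 6*3.872983 + 75

98.2379 mm


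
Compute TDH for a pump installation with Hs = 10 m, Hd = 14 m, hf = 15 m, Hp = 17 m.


TDH = Hs + Hd + hf + Hp = 10 + 14 + 15 + 17 = 56

56 m


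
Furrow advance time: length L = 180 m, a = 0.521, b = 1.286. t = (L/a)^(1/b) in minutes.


t = (L/a)^(1/b)
t = (180/0.521)^(1/1.286)
t = 345.489443^(1/1.286)

94.1672 min


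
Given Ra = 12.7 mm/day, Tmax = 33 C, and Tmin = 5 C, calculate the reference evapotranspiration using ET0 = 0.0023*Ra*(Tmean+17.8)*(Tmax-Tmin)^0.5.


Tmean = (Tmax + Tmin)/2 = (33 + 5)/2 = 19.0
ET0 = 0.0023 * 12.7 * (19.0 + 17.8) * sqrt(33 - 5)
ET0 = 0.0023 * 12.7 * 36.8 * 5.291503

5.6880 mm/day


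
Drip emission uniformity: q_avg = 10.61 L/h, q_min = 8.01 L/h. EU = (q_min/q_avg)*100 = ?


EU = (q_min/q_avg)*100 = (8.01/10.61)*100 = 75.4948%

75.4948 %


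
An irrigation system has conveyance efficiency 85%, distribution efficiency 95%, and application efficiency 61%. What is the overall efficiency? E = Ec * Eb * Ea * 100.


Ec = 0.85, Eb = 0.95, Ea = 0.61
E = 0.85 * 0.95 * 0.61 * 100 = 49.2575%

49.2575 %


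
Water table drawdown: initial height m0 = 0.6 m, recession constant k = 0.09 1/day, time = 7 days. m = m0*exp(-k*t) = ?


m = m0 * exp(-k*t)
m = 0.6 * exp(-0.09 * 7)
m = 0.6 * exp(-0.6300)

0.3196 m


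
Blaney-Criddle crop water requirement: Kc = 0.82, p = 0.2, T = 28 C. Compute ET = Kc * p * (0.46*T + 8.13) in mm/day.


ET = Kc * p * (0.46*T + 8.13)
ET = 0.82 * 0.2 * (0.46*28 + 8.13)
ET = 0.82 * 0.2 * 21.0100

3.4456 mm/day


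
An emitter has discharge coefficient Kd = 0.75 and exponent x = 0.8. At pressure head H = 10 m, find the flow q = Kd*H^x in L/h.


q = Kd * H^x = 0.75 * 10^0.8 = 0.75 * 6.309573

4.7322 L/h


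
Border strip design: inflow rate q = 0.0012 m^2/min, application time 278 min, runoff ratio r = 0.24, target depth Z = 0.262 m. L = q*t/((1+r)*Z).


L = q*t/((1+r)*Z)
L = 0.0012*278/((1+0.24)*0.262)
L = 0.3336/0.32488

1.0268 m


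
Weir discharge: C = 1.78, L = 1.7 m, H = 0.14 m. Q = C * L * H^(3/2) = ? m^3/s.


Q = C * L * H^(3/2) = 1.78 * 1.7 * 0.14^1.5 = 1.78 * 1.7 * 0.052383

0.1585 m^3/s


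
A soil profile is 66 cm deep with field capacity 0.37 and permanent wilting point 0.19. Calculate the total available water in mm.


AWC = (FC - PWP) * d * 10
AWC = (0.37 - 0.19) * 66 * 10
AWC = 0.1800 * 66 * 10

118.8000 mm


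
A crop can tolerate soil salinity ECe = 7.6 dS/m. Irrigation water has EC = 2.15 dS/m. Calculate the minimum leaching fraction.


LR = ECiw / (5*ECe - ECiw)
LR = 2.15 / (5*7.6 - 2.15)
LR = 2.15 / 35.8500

0.0600


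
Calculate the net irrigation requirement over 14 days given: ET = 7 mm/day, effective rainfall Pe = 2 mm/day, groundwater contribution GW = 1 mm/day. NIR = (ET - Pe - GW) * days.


Daily deficit = ET - Pe - GW = 7 - 2 - 1 = 4 mm/day
NIR = 4 * 14 = 56 mm

56.0000 mm


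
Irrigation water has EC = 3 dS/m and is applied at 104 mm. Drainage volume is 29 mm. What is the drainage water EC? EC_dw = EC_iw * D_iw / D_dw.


EC_dw = EC_iw * D_iw / D_dw
EC_dw = 3 * 104 / 29
EC_dw = 312 / 29

10.7586 dS/m


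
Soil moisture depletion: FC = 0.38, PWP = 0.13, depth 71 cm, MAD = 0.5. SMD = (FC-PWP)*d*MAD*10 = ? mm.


SMD = (FC - PWP) * d * MAD * 10
SMD = (0.38 - 0.13) * 71 * 0.5 * 10
SMD = 0.2500 * 71 * 0.5 * 10

88.7500 mm


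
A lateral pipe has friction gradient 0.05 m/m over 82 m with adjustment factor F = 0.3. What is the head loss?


hf = J * L * F = 0.05 * 82 * 0.3 = 1.2300 m

1.2300 m


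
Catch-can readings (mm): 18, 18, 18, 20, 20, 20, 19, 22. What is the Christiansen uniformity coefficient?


mean = 19.375000 mm
MAD = 1.125000 mm
CU = (1 - 1.125000/19.375000)*100

94.1935 %


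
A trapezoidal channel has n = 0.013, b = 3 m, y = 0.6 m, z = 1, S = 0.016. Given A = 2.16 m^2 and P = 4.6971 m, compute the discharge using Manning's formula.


R = A/P = 2.16/4.6971 = 0.459858
Q = (1/0.013) * 2.16 * 0.459858^(2/3) * 0.016^0.5

12.5214 m^3/s


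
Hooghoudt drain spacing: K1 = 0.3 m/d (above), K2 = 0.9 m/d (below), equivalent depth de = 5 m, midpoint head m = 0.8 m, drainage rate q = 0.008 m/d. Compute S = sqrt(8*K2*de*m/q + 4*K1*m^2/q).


S^2 = 8*K2*de*m/q + 4*K1*m^2/q
S^2 = 8*0.9*5*0.8/0.008 + 4*0.3*0.8^2/0.008
S = sqrt(3696.0000)

60.7947 m


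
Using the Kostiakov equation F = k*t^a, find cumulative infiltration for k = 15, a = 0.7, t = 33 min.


F = k * t^a = 15 * 33^0.7
F = 15 * 11.560051

173.4008 mm


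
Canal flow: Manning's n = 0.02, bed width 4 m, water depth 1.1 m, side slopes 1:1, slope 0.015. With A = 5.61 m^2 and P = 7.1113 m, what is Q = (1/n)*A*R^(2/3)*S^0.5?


R = A/P = 5.61/7.1113 = 0.788885
Q = (1/0.02) * 5.61 * 0.788885^(2/3) * 0.015^0.5

29.3306 m^3/s


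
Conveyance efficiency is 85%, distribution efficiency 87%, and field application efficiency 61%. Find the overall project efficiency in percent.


Ec = 0.85, Eb = 0.87, Ea = 0.61
E = 0.85 * 0.87 * 0.61 * 100 = 45.1095%

45.1095 %


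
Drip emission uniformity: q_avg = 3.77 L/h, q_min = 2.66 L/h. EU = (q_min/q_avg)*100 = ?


EU = (q_min/q_avg)*100 = (2.66/3.77)*100 = 70.5570%

70.5570 %


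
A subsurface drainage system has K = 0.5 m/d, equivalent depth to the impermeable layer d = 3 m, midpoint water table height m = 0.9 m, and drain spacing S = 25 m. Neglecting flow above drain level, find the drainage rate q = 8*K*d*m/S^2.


q = 8*K*d*m/S^2
q = 8*0.5*3*0.9/25^2
q = 10.8000 / 625

0.0173 m/d


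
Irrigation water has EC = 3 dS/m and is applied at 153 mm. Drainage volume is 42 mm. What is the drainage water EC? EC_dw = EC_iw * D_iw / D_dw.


EC_dw = EC_iw * D_iw / D_dw
EC_dw = 3 * 153 / 42
EC_dw = 459 / 42

10.9286 dS/m


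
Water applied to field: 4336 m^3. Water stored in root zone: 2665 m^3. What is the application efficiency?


Ea = V_root / V_field * 100 = 2665 / 4336 * 100 = 61.4622%

61.4622 %


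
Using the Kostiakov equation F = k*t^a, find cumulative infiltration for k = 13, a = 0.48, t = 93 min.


F = k * t^a = 13 * 93^0.48
F = 13 * 8.807889

114.5026 mm


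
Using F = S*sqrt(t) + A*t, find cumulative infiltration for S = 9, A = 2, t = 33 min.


F = S*sqrt(t) + A*t
F = 9*sqrt(33) + 2*33
F = 9*5.744563 + 66

117.7011 mm


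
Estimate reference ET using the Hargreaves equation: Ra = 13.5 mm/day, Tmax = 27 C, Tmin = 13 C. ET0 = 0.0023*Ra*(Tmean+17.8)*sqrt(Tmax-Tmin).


Tmean = (Tmax + Tmin)/2 = (27 + 13)/2 = 20.0
ET0 = 0.0023 * 13.5 * (20.0 + 17.8) * sqrt(27 - 13)
ET0 = 0.0023 * 13.5 * 37.8 * 3.741657

4.3915 mm/day


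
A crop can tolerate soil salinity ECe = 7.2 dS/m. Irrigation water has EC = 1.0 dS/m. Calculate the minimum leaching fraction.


LR = ECiw / (5*ECe - ECiw)
LR = 1.0 / (5*7.2 - 1.0)
LR = 1.0 / 35.0000

0.0286


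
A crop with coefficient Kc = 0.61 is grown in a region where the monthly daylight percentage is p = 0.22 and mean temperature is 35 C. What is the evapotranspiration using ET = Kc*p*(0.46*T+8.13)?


ET = Kc * p * (0.46*T + 8.13)
ET = 0.61 * 0.22 * (0.46*35 + 8.13)
ET = 0.61 * 0.22 * 24.2300

3.2517 mm/day


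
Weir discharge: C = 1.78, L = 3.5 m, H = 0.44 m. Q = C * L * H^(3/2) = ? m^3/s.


Q = C * L * H^(3/2) = 1.78 * 3.5 * 0.44^1.5 = 1.78 * 3.5 * 0.291863

1.8183 m^3/s


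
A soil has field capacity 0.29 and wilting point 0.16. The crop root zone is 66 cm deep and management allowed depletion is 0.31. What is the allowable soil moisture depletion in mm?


SMD = (FC - PWP) * d * MAD * 10
SMD = (0.29 - 0.16) * 66 * 0.31 * 10
SMD = 0.1300 * 66 * 0.31 * 10

26.5980 mm


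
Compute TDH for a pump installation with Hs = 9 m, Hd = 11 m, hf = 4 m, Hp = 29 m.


TDH = Hs + Hd + hf + Hp = 9 + 11 + 4 + 29 = 53

53 m


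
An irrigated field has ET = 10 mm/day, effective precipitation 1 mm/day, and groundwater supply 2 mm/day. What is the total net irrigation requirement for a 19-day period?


Daily deficit = ET - Pe - GW = 10 - 1 - 2 = 7 mm/day
NIR = 7 * 19 = 133 mm

133.0000 mm


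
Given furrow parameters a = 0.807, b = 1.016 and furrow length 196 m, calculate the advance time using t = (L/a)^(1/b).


t = (L/a)^(1/b)
t = (196/0.807)^(1/1.016)
t = 242.874845^(1/1.016)

222.7499 min


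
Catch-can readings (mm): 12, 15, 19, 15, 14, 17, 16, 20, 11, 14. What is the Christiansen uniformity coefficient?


mean = 15.300000 mm
MAD = 2.160000 mm
CU = (1 - 2.160000/15.300000)*100

85.8824 %


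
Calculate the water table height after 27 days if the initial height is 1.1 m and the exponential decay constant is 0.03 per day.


m = m0 * exp(-k*t)
m = 1.1 * exp(-0.03 * 27)
m = 1.1 * exp(-0.8100)

0.4893 m


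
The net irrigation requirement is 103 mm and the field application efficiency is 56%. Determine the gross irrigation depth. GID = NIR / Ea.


Ea = 56% = 0.56
GID = NIR / Ea = 103 / 0.56 = 183.9286 mm

183.9286 mm


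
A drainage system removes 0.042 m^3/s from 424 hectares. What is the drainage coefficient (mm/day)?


DC = Q * 86400 / (A * 10000) * 1000
DC = 0.042 * 86400 / (424 * 10000) * 1000
DC = 3628800.0000 / 4240000

0.8558 mm/day


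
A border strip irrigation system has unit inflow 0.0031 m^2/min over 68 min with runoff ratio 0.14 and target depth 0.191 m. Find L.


L = q*t/((1+r)*Z)
L = 0.0031*68/((1+0.14)*0.191)
L = 0.2108/0.21774

0.9681 m


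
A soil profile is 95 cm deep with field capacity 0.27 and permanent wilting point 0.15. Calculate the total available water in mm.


AWC = (FC - PWP) * d * 10
AWC = (0.27 - 0.15) * 95 * 10
AWC = 0.1200 * 95 * 10

114.0000 mm


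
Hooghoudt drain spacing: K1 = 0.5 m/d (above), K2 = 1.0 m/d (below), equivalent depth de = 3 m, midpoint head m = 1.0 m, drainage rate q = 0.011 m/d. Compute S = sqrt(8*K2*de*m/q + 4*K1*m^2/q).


S^2 = 8*K2*de*m/q + 4*K1*m^2/q
S^2 = 8*1.0*3*1.0/0.011 + 4*0.5*1.0^2/0.011
S = sqrt(2363.6364)

48.6172 m


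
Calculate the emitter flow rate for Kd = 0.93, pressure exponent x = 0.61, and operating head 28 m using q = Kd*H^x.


q = Kd * H^x = 0.93 * 28^0.61 = 0.93 * 7.634250

7.0999 L/h


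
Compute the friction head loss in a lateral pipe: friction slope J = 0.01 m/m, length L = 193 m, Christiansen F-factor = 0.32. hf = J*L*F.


hf = J * L * F = 0.01 * 193 * 0.32 = 0.6176 m

0.6176 m
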